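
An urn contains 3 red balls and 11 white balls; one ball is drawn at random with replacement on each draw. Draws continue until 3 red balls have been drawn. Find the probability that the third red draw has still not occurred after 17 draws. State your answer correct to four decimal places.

Needing more than 17 draws ⇔ fewer than 3 successes in the first 17. With X ~ Binomial(17, 0.214286), P(Y > 17) = P(X ≤ 2).
  k=0: C(17,0)·0.214286^0·0.785714^17 = 0.016577
  k=1: C(17,1)·0.214286^1·0.785714^16 = 0.076856
  k=2: C(17,2)·0.214286^2·0.785714^15 = 0.167685
P(X ≤ 2) = 0.261118

0.2611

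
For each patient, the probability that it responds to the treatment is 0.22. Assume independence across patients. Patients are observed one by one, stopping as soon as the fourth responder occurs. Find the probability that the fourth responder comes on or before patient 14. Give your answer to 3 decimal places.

0.372

Finishing within 14 patients ⇔ at least 4 successes in the first 14. With X ~ Binomial(14, 0.22), P(Y ≤ 14) = 1 − P(X ≤ 3).
  k=0: C(14,0)·0.22^0·0.78^14 = 0.03085
  k=1: C(14,1)·0.22^1·0.78^13 = 0.12184
  k=2: C(14,2)·0.22^2·0.78^12 = 0.22337
  k=3: C(14,3)·0.22^3·0.78^11 = 0.25201
1 − 0.62807 = 0.37193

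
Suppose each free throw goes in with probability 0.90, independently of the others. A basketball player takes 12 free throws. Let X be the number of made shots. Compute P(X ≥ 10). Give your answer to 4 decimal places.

0.8891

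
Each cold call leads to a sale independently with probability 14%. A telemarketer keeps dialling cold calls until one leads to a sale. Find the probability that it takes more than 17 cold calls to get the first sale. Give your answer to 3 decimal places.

0.077

Y = number of cold calls to the first success; geometric, p = 0.14.
P(Y > 17) = P(first 17 all fail) = (1−p)^17 = 0.07700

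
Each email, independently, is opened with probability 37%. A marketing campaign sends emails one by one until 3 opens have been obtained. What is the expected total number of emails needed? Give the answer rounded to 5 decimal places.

8.10811

Y = total emails until the third success; negative binomial with r=3, p=0.37.
E[Y] = r / p = 3 / 0.37 = 8.1081081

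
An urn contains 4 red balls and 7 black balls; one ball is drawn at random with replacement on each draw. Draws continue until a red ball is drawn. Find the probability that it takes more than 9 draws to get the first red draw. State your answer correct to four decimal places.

Y = number of draws to the first success; geometric, p = 0.363636.
P(Y > 9) = P(first 9 all fail) = (1−p)^9 = 0.017114

0.0171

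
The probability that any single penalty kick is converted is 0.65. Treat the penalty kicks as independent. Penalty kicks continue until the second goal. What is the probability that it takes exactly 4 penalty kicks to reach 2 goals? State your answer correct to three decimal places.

0.155

Y = trial on which the second success occurs; negative binomial, r=2, p=0.65.
P(Y=4) = C(3,1) · p^2 · (1−p)^2
= 3 · 0.4225 · 0.1225 = 0.15527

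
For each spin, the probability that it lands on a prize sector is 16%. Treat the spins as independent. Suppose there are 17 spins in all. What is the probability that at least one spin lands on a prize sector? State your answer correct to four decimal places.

P(at least one) = 1 − P(none) = 1 − (1 − 0.16)^17
= 1 − 0.051612 = 0.948388

0.9484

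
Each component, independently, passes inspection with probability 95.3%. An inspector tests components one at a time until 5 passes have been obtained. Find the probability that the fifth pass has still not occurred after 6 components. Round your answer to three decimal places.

Needing more than 6 components ⇔ fewer than 5 successes in the first 6. With X ~ Binomial(6, 0.953), P(Y > 6) = P(X ≤ 4).
  k=0: C(6,0)·0.953^0·0.047^6 = 0.00000
  k=1: C(6,1)·0.953^1·0.047^5 = 0.00000
  k=2: C(6,2)·0.953^2·0.047^4 = 0.00007
  k=3: C(6,3)·0.953^3·0.047^3 = 0.00180
  k=4: C(6,4)·0.953^4·0.047^2 = 0.02733
P(X ≤ 4) = 0.02920

0.029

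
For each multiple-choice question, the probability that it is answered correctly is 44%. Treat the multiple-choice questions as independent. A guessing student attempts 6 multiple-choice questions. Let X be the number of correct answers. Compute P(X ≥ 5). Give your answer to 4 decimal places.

X ~ Binomial(6, 0.44); P(X ≥ 5) = Σ C(6,k) p^k (1−p)^(6−k) over k:
  k=5: C(6,5)·0.44^5·0.56^1 = 0.055412
  k=6: C(6,6)·0.44^6·0.56^0 = 0.007256
Total = 0.062668

0.0627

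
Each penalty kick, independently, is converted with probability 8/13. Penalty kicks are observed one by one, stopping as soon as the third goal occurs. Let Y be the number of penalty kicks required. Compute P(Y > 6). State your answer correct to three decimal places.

Needing more than 6 penalty kicks ⇔ fewer than 3 successes in the first 6. With X ~ Binomial(6, 0.615385), P(Y > 6) = P(X ≤ 2).
  k=0: C(6,0)·0.615385^0·0.384615^6 = 0.00324
  k=1: C(6,1)·0.615385^1·0.384615^5 = 0.03108
  k=2: C(6,2)·0.615385^2·0.384615^4 = 0.12431
P(X ≤ 2) = 0.15862

0.159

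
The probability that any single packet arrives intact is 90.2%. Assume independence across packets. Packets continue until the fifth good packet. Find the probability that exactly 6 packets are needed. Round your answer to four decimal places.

0.2926

Y = trial on which the fifth success occurs; negative binomial, r=5, p=0.902.
P(Y=6) = C(5,4) · p^5 · (1−p)^1
= 5 · 0.59708 · 0.098 = 0.292569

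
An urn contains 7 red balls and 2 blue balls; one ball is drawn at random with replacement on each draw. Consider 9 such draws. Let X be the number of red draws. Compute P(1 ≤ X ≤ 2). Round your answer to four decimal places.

0.0006

X ~ Binomial(9, 0.777778); P(1 ≤ X ≤ 2) = Σ C(9,k) p^k (1−p)^(9−k) over k:
  k=1: C(9,1)·0.777778^1·0.222222^8 = 0.000042
  k=2: C(9,2)·0.777778^2·0.222222^7 = 0.000583
Total = 0.000624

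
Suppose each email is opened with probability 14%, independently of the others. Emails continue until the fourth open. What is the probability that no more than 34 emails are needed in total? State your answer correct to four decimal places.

0.7201

Finishing within 34 emails ⇔ at least 4 successes in the first 34. With X ~ Binomial(34, 0.14), P(Y ≤ 34) = 1 − P(X ≤ 3).
  k=0: C(34,0)·0.14^0·0.86^34 = 0.005929
  k=1: C(34,1)·0.14^1·0.86^33 = 0.032814
  k=2: C(34,2)·0.14^2·0.86^32 = 0.088139
  k=3: C(34,3)·0.14^3·0.86^31 = 0.153048
1 − 0.279930 = 0.720070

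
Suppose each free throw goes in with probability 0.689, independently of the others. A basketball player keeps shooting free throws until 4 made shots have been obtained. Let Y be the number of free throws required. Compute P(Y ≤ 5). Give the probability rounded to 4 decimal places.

0.5057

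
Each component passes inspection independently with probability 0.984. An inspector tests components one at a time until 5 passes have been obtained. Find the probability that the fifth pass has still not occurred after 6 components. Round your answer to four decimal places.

0.0037

Needing more than 6 components ⇔ fewer than 5 successes in the first 6. With X ~ Binomial(6, 0.984), P(Y > 6) = P(X ≤ 4).
  k=0: C(6,0)·0.984^0·0.016^6 = 0.000000
  k=1: C(6,1)·0.984^1·0.016^5 = 0.000000
  k=2: C(6,2)·0.984^2·0.016^4 = 0.000001
  k=3: C(6,3)·0.984^3·0.016^3 = 0.000078
  k=4: C(6,4)·0.984^4·0.016^2 = 0.003600
P(X ≤ 4) = 0.003679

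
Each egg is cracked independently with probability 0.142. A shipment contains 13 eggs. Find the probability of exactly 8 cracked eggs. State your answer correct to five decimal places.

0.00010

X ~ Binomial(n=13, p=0.142).
P(X=8) = C(13,8) · p^8 · (1−p)^5
= 1287 · 1.6531e-07 · 0.46498 = 0.0000989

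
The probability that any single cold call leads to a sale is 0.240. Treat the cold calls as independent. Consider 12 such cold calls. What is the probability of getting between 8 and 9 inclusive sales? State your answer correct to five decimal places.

X ~ Binomial(12, 0.24); P(8 ≤ X ≤ 9) = Σ C(12,k) p^k (1−p)^(12−k) over k:
  k=8: C(12,8)·0.24^8·0.76^4 = 0.0018178
  k=9: C(12,9)·0.24^9·0.76^3 = 0.0002551
Total = 0.0020729

0.00207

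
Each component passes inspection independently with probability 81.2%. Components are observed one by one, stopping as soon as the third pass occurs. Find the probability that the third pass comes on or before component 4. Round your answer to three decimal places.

0.837

Finishing within 4 components ⇔ at least 3 successes in the first 4. With X ~ Binomial(4, 0.812), P(Y ≤ 4) = 1 − P(X ≤ 2).
  k=0: C(4,0)·0.812^0·0.188^4 = 0.00125
  k=1: C(4,1)·0.812^1·0.188^3 = 0.02158
  k=2: C(4,2)·0.812^2·0.188^2 = 0.13982
1 − 0.16265 = 0.83735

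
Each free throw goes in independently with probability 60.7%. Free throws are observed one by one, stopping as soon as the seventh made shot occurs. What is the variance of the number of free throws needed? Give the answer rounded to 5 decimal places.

Y = total free throws until the seventh success; negative binomial with r=7, p=0.607.
Var(Y) = r(1−p)/p² = 7·0.393 / 0.607² = 7.4664336

7.46643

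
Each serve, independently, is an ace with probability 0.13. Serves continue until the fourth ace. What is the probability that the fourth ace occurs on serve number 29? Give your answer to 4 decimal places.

0.0288

Y = trial on which the fourth success occurs; negative binomial, r=4, p=0.13.
P(Y=29) = C(28,3) · p^4 · (1−p)^25
= 3276 · 0.00028561 · 0.03076 = 0.028781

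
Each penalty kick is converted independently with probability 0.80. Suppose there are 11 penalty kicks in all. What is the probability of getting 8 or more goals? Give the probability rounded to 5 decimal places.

0.83886

X ~ Binomial(11, 0.80); P(X ≥ 8) = Σ C(11,k) p^k (1−p)^(11−k) over k:
  k=8: C(11,8)·0.80^8·0.20^3 = 0.2214593
  k=9: C(11,9)·0.80^9·0.20^2 = 0.2952790
  k=10: C(11,10)·0.80^10·0.20^1 = 0.2362232
  k=11: C(11,11)·0.80^11·0.20^0 = 0.0858993
Total = 0.8388608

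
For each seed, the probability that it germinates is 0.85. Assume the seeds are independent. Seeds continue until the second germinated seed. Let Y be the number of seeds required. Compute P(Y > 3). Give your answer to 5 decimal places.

Needing more than 3 seeds ⇔ fewer than 2 successes in the first 3. With X ~ Binomial(3, 0.85), P(Y > 3) = P(X ≤ 1).
  k=0: C(3,0)·0.85^0·0.15^3 = 0.0033750
  k=1: C(3,1)·0.85^1·0.15^2 = 0.0573750
P(X ≤ 1) = 0.0607500

0.06075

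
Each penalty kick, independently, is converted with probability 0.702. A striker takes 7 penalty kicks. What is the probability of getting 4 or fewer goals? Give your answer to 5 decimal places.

0.34840

X ~ Binomial(7, 0.702); P(X ≤ 4) = Σ C(7,k) p^k (1−p)^(7−k) over k:
  k=0: C(7,0)·0.702^0·0.298^7 = 0.0002087
  k=1: C(7,1)·0.702^1·0.298^6 = 0.0034414
  k=2: C(7,2)·0.702^2·0.298^5 = 0.0243206
  k=3: C(7,3)·0.702^3·0.298^4 = 0.0954870
  k=4: C(7,4)·0.702^4·0.298^3 = 0.2249393
Total = 0.3483970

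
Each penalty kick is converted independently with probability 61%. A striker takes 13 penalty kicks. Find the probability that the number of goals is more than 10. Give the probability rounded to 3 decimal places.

0.067

X ~ Binomial(13, 0.61); P(X ≥ 11) = Σ C(13,k) p^k (1−p)^(13−k) over k:
  k=11: C(13,11)·0.61^11·0.39^2 = 0.05162
  k=12: C(13,12)·0.61^12·0.39^1 = 0.01346
  k=13: C(13,13)·0.61^13·0.39^0 = 0.00162
Total = 0.06670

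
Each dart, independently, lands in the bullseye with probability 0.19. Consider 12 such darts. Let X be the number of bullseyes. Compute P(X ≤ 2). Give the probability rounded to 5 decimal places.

X ~ Binomial(12, 0.19); P(X ≤ 2) = Σ C(12,k) p^k (1−p)^(12−k) over k:
  k=0: C(12,0)·0.19^0·0.81^12 = 0.0797664
  k=1: C(12,1)·0.19^1·0.81^11 = 0.2245278
  k=2: C(12,2)·0.19^2·0.81^10 = 0.2896685
Total = 0.5939627

0.59396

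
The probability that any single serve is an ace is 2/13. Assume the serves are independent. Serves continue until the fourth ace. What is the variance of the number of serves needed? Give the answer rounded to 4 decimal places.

143.0000

Y = total serves until the fourth success; negative binomial with r=4, p=0.153846.
Var(Y) = r(1−p)/p² = 4·0.846154 / 0.153846² = 143.000000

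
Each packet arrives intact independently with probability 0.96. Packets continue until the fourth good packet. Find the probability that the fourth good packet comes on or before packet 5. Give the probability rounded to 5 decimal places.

0.98524

Finishing within 5 packets ⇔ at least 4 successes in the first 5. With X ~ Binomial(5, 0.96), P(Y ≤ 5) = 1 − P(X ≤ 3).
  k=0: C(5,0)·0.96^0·0.04^5 = 0.0000001
  k=1: C(5,1)·0.96^1·0.04^4 = 0.0000123
  k=2: C(5,2)·0.96^2·0.04^3 = 0.0005898
  k=3: C(5,3)·0.96^3·0.04^2 = 0.0141558
1 − 0.0147580 = 0.9852420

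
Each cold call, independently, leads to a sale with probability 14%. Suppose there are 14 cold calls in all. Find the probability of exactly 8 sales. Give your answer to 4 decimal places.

X ~ Binomial(n=14, p=0.14).
P(X=8) = C(14,8) · p^8 · (1−p)^6
= 3003 · 1.4758e-07 · 0.40457 = 0.000179

0.0002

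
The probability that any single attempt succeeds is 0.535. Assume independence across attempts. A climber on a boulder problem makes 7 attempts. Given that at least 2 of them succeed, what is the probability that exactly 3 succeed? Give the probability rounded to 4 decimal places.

X ~ Binomial(7, 0.535). Want P(X=3 | X≥2) = P(X=3) / P(X≥2).
P(X=3) = C(7,3)·0.535^3·0.465^4 = 0.250577
P(X≥2) = 1 − 0.004701 − 0.037859 = 0.957440
Ratio = 0.250577 / 0.957440 = 0.261716

0.2617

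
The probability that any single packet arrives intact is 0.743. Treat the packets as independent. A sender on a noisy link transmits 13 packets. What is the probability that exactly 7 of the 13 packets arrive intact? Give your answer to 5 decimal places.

0.06181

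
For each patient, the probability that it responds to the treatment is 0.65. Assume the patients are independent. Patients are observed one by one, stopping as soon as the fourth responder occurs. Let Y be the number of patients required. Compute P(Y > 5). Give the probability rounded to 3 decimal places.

0.572

Needing more than 5 patients ⇔ fewer than 4 successes in the first 5. With X ~ Binomial(5, 0.65), P(Y > 5) = P(X ≤ 3).
  k=0: C(5,0)·0.65^0·0.35^5 = 0.00525
  k=1: C(5,1)·0.65^1·0.35^4 = 0.04877
  k=2: C(5,2)·0.65^2·0.35^3 = 0.18115
  k=3: C(5,3)·0.65^3·0.35^2 = 0.33642
P(X ≤ 3) = 0.57159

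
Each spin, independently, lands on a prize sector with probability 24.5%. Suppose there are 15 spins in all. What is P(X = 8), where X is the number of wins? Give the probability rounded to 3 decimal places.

X ~ Binomial(n=15, p=0.245).
P(X=8) = C(15,8) · p^8 · (1−p)^7
= 6435 · 1.2982e-05 · 0.13984 = 0.01168

0.012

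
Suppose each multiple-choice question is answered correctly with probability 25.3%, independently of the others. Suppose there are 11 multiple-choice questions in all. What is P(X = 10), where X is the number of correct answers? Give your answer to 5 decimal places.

X ~ Binomial(n=11, p=0.253).
P(X=10) = C(11,10) · p^10 · (1−p)^1
= 11 · 1.0745e-06 · 0.747 = 0.0000088

0.00001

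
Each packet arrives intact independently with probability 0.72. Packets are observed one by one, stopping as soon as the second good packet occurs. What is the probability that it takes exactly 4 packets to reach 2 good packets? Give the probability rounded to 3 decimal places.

Y = trial on which the second success occurs; negative binomial, r=2, p=0.72.
P(Y=4) = C(3,1) · p^2 · (1−p)^2
= 3 · 0.5184 · 0.0784 = 0.12193

0.122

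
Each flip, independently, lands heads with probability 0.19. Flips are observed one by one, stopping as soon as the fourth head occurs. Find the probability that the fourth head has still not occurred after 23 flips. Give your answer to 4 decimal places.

Needing more than 23 flips ⇔ fewer than 4 successes in the first 23. With X ~ Binomial(23, 0.19), P(Y > 23) = P(X ≤ 3).
  k=0: C(23,0)·0.19^0·0.81^23 = 0.007855
  k=1: C(23,1)·0.19^1·0.81^22 = 0.042379
  k=2: C(23,2)·0.19^2·0.81^21 = 0.109349
  k=3: C(23,3)·0.19^3·0.81^20 = 0.179548
P(X ≤ 3) = 0.339131

0.3391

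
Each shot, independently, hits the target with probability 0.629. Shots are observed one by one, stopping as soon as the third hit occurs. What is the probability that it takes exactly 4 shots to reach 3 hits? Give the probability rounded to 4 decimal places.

0.2770

Y = trial on which the third success occurs; negative binomial, r=3, p=0.629.
P(Y=4) = C(3,2) · p^3 · (1−p)^1
= 3 · 0.24886 · 0.371 = 0.276979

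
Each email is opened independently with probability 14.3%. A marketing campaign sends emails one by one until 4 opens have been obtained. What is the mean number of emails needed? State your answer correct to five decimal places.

Y = total emails until the fourth success; negative binomial with r=4, p=0.143.
E[Y] = r / p = 4 / 0.143 = 27.9720280

27.97203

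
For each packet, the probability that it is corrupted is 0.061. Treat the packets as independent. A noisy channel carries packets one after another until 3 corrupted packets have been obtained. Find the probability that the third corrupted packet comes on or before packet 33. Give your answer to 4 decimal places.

0.3269

Finishing within 33 packets ⇔ at least 3 successes in the first 33. With X ~ Binomial(33, 0.061), P(Y ≤ 33) = 1 − P(X ≤ 2).
  k=0: C(33,0)·0.061^0·0.939^33 = 0.125304
  k=1: C(33,1)·0.061^1·0.939^32 = 0.268623
  k=2: C(33,2)·0.061^2·0.939^31 = 0.279207
1 − 0.673134 = 0.326866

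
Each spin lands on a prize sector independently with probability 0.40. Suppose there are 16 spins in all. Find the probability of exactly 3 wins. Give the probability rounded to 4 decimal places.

X ~ Binomial(n=16, p=0.40).
P(X=3) = C(16,3) · p^3 · (1−p)^13
= 560 · 0.064 · 0.0013061 = 0.046810

0.0468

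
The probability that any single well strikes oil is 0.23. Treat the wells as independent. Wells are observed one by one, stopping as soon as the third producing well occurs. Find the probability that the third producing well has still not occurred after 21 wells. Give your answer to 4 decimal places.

0.1075

Needing more than 21 wells ⇔ fewer than 3 successes in the first 21. With X ~ Binomial(21, 0.23), P(Y > 21) = P(X ≤ 2).
  k=0: C(21,0)·0.23^0·0.77^21 = 0.004133
  k=1: C(21,1)·0.23^1·0.77^20 = 0.025928
  k=2: C(21,2)·0.23^2·0.77^19 = 0.077446
P(X ≤ 2) = 0.107507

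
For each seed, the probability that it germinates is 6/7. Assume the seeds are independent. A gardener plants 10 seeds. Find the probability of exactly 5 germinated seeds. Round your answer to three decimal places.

0.007

X ~ Binomial(n=10, p=0.857143).
P(X=5) = C(10,5) · p^5 · (1−p)^5
= 252 · 0.46266 · 5.9499e-05 = 0.00694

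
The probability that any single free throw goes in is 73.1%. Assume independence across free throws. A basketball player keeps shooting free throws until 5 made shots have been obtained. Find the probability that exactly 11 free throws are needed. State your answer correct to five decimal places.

0.01661

Y = trial on which the fifth success occurs; negative binomial, r=5, p=0.731.
P(Y=11) = C(10,4) · p^5 · (1−p)^6
= 210 · 0.20873 · 0.00037889 = 0.0166081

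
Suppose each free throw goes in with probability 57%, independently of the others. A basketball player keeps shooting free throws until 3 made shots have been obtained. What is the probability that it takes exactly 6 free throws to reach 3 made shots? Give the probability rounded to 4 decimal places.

0.1472

Y = trial on which the third success occurs; negative binomial, r=3, p=0.57.
P(Y=6) = C(5,2) · p^3 · (1−p)^3
= 10 · 0.18519 · 0.079507 = 0.147241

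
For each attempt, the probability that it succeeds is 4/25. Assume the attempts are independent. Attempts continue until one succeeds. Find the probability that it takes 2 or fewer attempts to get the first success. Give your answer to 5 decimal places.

0.29440

Y = number of attempts to the first success; geometric, p = 0.16.
P(Y ≤ 2) = 1 − (1−p)^2 = 1 − 0.7056000 = 0.2944000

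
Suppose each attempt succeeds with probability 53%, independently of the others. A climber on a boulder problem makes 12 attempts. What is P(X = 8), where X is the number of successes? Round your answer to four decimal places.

X ~ Binomial(n=12, p=0.53).
P(X=8) = C(12,8) · p^8 · (1−p)^4
= 495 · 0.006226 · 0.048797 = 0.150385

0.1504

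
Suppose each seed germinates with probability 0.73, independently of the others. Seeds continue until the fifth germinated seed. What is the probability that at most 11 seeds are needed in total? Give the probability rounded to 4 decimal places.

0.9881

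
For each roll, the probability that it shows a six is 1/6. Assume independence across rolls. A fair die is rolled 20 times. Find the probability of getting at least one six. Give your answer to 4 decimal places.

0.9739

P(at least one) = 1 − P(none) = 1 − (1 − 0.166667)^20
= 1 − 0.026084 = 0.973916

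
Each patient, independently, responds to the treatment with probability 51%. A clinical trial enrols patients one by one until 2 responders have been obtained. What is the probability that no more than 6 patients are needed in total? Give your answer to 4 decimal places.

Finishing within 6 patients ⇔ at least 2 successes in the first 6. With X ~ Binomial(6, 0.51), P(Y ≤ 6) = 1 − P(X ≤ 1).
  k=0: C(6,0)·0.51^0·0.49^6 = 0.013841
  k=1: C(6,1)·0.51^1·0.49^5 = 0.086437
1 − 0.100279 = 0.899721

0.8997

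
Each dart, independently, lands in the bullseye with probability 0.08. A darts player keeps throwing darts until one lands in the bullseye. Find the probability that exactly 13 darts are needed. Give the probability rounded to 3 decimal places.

Geometric (trials to first success), p = 0.08.
P(Y = 13) = (1−p)^12 · p = 0.36767 · 0.08 = 0.02941

0.029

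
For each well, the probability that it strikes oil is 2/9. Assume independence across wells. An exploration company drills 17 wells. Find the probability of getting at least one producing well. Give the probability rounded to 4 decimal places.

P(at least one) = 1 − P(none) = 1 − (1 − 0.222222)^17
= 1 − 0.013949 = 0.986051

0.9861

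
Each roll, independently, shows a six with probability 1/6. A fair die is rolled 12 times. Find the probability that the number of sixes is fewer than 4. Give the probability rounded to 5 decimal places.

0.87482

X ~ Binomial(12, 0.166667); P(X ≤ 3) = Σ C(12,k) p^k (1−p)^(12−k) over k:
  k=0: C(12,0)·0.166667^0·0.833333^12 = 0.1121567
  k=1: C(12,1)·0.166667^1·0.833333^11 = 0.2691760
  k=2: C(12,2)·0.166667^2·0.833333^10 = 0.2960936
  k=3: C(12,3)·0.166667^3·0.833333^9 = 0.1973957
Total = 0.8748219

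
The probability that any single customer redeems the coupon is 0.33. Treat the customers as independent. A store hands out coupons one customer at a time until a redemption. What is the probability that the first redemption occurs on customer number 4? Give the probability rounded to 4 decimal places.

Geometric (trials to first success), p = 0.33.
P(Y = 4) = (1−p)^3 · p = 0.30076 · 0.33 = 0.099252

0.0993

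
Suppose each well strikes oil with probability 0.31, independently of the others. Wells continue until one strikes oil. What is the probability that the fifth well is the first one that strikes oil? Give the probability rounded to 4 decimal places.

Geometric (trials to first success), p = 0.31.
P(Y = 5) = (1−p)^4 · p = 0.22667 · 0.31 = 0.070268

0.0703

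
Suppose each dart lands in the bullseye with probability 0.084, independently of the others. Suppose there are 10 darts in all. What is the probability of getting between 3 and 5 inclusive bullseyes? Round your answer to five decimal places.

X ~ Binomial(10, 0.084); P(3 ≤ X ≤ 5) = Σ C(10,k) p^k (1−p)^(10−k) over k:
  k=3: C(10,3)·0.084^3·0.916^7 = 0.0384846
  k=4: C(10,4)·0.084^4·0.916^6 = 0.0061760
  k=5: C(10,5)·0.084^5·0.916^5 = 0.0006796
Total = 0.0453403

0.04534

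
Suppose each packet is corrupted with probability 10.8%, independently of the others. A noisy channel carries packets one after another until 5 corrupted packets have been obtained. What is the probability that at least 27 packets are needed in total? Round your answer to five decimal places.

0.85751

Needing more than 26 packets ⇔ fewer than 5 successes in the first 26. With X ~ Binomial(26, 0.108), P(Y > 26) = P(X ≤ 4).
  k=0: C(26,0)·0.108^0·0.892^26 = 0.0512255
  k=1: C(26,1)·0.108^1·0.892^25 = 0.1612570
  k=2: C(26,2)·0.108^2·0.892^24 = 0.2440548
  k=3: C(26,3)·0.108^3·0.892^23 = 0.2363939
  k=4: C(26,4)·0.108^4·0.892^22 = 0.1645747
P(X ≤ 4) = 0.8575058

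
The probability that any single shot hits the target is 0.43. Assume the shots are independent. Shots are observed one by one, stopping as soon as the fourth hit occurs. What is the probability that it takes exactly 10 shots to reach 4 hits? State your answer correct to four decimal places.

0.0985

Y = trial on which the fourth success occurs; negative binomial, r=4, p=0.43.
P(Y=10) = C(9,3) · p^4 · (1−p)^6
= 84 · 0.034188 · 0.034296 = 0.098492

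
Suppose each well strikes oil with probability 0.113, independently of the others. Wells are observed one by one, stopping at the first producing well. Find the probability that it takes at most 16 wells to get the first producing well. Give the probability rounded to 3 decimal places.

0.853

Y = number of wells to the first success; geometric, p = 0.113.
P(Y ≤ 16) = 1 − (1−p)^16 = 1 − 0.14682 = 0.85318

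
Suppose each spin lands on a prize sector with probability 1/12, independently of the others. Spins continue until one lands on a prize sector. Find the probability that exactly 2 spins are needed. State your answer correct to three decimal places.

Geometric (trials to first success), p = 0.083333.
P(Y = 2) = (1−p)^1 · p = 0.91667 · 0.083333 = 0.07639

0.076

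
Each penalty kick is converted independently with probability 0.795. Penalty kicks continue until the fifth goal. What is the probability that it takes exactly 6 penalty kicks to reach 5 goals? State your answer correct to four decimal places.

Y = trial on which the fifth success occurs; negative binomial, r=5, p=0.795.
P(Y=6) = C(5,4) · p^5 · (1−p)^1
= 5 · 0.31757 · 0.205 = 0.325506

0.3255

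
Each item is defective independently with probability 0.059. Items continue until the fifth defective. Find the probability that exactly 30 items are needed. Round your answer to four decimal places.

Y = trial on which the fifth success occurs; negative binomial, r=5, p=0.059.
P(Y=30) = C(29,4) · p^5 · (1−p)^25
= 23751 · 7.1492e-07 · 0.21865 = 0.003713

0.0037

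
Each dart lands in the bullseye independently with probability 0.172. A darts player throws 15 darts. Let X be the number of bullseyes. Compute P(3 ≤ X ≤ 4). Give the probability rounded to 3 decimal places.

X ~ Binomial(15, 0.172); P(3 ≤ X ≤ 4) = Σ C(15,k) p^k (1−p)^(15−k) over k:
  k=3: C(15,3)·0.172^3·0.828^12 = 0.24041
  k=4: C(15,4)·0.172^4·0.828^11 = 0.14982
Total = 0.39024

0.390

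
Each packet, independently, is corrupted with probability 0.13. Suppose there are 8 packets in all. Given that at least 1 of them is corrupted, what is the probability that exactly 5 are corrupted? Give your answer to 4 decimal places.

0.0020

X ~ Binomial(8, 0.13). Want P(X=5 | X≥1) = P(X=5) / P(X≥1).
P(X=5) = C(8,5)·0.13^5·0.87^3 = 0.001369
P(X≥1) = 1 − 0.328212 = 0.671788
Ratio = 0.001369 / 0.671788 = 0.002038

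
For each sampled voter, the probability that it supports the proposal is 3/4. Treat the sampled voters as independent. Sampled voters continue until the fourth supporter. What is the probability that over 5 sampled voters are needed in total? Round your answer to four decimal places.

Needing more than 5 sampled voters ⇔ fewer than 4 successes in the first 5. With X ~ Binomial(5, 0.75), P(Y > 5) = P(X ≤ 3).
  k=0: C(5,0)·0.75^0·0.25^5 = 0.000977
  k=1: C(5,1)·0.75^1·0.25^4 = 0.014648
  k=2: C(5,2)·0.75^2·0.25^3 = 0.087891
  k=3: C(5,3)·0.75^3·0.25^2 = 0.263672
P(X ≤ 3) = 0.367188

0.3672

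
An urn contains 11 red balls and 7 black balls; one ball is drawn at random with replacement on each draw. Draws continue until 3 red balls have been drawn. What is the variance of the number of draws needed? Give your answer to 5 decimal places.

Y = total draws until the third success; negative binomial with r=3, p=0.611111.
Var(Y) = r(1−p)/p² = 3·0.388889 / 0.611111² = 3.1239669

3.12397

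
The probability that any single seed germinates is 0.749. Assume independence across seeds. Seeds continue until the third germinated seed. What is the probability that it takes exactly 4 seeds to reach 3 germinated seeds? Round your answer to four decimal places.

0.3164

Y = trial on which the third success occurs; negative binomial, r=3, p=0.749.
P(Y=4) = C(3,2) · p^3 · (1−p)^1
= 3 · 0.42019 · 0.251 = 0.316403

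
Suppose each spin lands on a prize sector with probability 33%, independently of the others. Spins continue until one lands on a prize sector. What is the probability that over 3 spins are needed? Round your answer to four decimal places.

0.3008

Y = number of spins to the first success; geometric, p = 0.33.
P(Y > 3) = P(first 3 all fail) = (1−p)^3 = 0.300763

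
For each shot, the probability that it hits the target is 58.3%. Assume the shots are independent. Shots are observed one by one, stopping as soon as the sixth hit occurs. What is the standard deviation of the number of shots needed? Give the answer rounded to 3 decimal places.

Y = total shots until the sixth success; negative binomial with r=6, p=0.583.
SD(Y) = √[r(1−p)/p²] = √(7.36123) = 2.71316

2.713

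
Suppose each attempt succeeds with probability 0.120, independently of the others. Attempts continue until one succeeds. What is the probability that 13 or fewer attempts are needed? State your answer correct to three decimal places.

Y = number of attempts to the first success; geometric, p = 0.12.
P(Y ≤ 13) = 1 − (1−p)^13 = 1 − 0.18979 = 0.81021

0.810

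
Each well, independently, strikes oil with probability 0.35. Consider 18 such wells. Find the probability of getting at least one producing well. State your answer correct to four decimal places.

P(at least one) = 1 − P(none) = 1 − (1 − 0.35)^18
= 1 − 0.000429 = 0.999571

0.9996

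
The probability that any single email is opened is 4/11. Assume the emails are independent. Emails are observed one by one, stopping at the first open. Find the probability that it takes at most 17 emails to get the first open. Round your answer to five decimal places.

0.99954

Y = number of emails to the first success; geometric, p = 0.363636.
P(Y ≤ 17) = 1 − (1−p)^17 = 1 − 0.0004602 = 0.9995398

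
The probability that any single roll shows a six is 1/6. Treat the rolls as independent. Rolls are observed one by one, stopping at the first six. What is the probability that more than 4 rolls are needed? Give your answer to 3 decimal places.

0.482

Y = number of rolls to the first success; geometric, p = 0.166667.
P(Y > 4) = P(first 4 all fail) = (1−p)^4 = 0.48225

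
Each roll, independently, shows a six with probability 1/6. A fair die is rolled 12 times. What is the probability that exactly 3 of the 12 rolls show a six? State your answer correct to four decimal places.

0.1974

X ~ Binomial(n=12, p=0.166667).
P(X=3) = C(12,3) · p^3 · (1−p)^9
= 220 · 0.0046296 · 0.19381 = 0.197396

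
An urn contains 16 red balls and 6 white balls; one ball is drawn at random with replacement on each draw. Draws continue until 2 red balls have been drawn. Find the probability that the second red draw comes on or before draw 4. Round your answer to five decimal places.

0.93546

Finishing within 4 draws ⇔ at least 2 successes in the first 4. With X ~ Binomial(4, 0.727273), P(Y ≤ 4) = 1 − P(X ≤ 1).
  k=0: C(4,0)·0.727273^0·0.272727^4 = 0.0055324
  k=1: C(4,1)·0.727273^1·0.272727^3 = 0.0590124
1 − 0.0645448 = 0.9354552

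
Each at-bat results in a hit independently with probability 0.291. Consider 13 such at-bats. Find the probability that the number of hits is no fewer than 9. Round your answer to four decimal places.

X ~ Binomial(13, 0.291); P(X ≥ 9) = Σ C(13,k) p^k (1−p)^(13−k) over k:
  k=9: C(13,9)·0.291^9·0.709^4 = 0.002704
  k=10: C(13,10)·0.291^10·0.709^3 = 0.000444
  k=11: C(13,11)·0.291^11·0.709^2 = 0.000050
  k=12: C(13,12)·0.291^12·0.709^1 = 0.000003
  k=13: C(13,13)·0.291^13·0.709^0 = 0.000000
Total = 0.003201

0.0032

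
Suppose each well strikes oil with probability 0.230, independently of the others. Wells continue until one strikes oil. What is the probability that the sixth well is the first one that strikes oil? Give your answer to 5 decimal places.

Geometric (trials to first success), p = 0.23.
P(Y = 6) = (1−p)^5 · p = 0.27068 · 0.23 = 0.0622560

0.06226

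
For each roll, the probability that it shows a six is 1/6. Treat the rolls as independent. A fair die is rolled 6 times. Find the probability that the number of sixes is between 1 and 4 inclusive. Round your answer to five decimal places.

0.66444

X ~ Binomial(6, 0.166667); P(1 ≤ X ≤ 4) = Σ C(6,k) p^k (1−p)^(6−k) over k:
  k=1: C(6,1)·0.166667^1·0.833333^5 = 0.4018776
  k=2: C(6,2)·0.166667^2·0.833333^4 = 0.2009388
  k=3: C(6,3)·0.166667^3·0.833333^3 = 0.0535837
  k=4: C(6,4)·0.166667^4·0.833333^2 = 0.0080376
Total = 0.6644376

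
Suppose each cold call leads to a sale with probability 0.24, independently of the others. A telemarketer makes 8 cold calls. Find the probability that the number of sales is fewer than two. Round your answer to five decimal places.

X ~ Binomial(8, 0.24); P(X ≤ 1) = Σ C(8,k) p^k (1−p)^(8−k) over k:
  k=0: C(8,0)·0.24^0·0.76^8 = 0.1113035
  k=1: C(8,1)·0.24^1·0.76^7 = 0.2811877
Total = 0.3924912

0.39249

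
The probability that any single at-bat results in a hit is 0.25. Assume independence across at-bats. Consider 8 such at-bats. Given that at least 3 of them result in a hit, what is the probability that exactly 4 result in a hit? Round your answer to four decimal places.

0.2691

X ~ Binomial(8, 0.25). Want P(X=4 | X≥3) = P(X=4) / P(X≥3).
P(X=4) = C(8,4)·0.25^4·0.75^4 = 0.086517
P(X≥3) = 1 − 0.100113 − 0.266968 − 0.311462 = 0.321457
Ratio = 0.086517 / 0.321457 = 0.269141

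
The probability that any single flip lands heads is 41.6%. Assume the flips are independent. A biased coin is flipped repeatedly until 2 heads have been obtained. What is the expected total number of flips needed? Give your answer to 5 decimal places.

4.80769

Y = total flips until the second success; negative binomial with r=2, p=0.416.
E[Y] = r / p = 2 / 0.416 = 4.8076923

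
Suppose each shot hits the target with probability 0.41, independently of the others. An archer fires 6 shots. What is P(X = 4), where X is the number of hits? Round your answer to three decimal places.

0.148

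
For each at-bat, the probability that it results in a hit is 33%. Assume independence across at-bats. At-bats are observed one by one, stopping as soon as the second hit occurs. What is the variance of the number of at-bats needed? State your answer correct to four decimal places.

Y = total at-bats until the second success; negative binomial with r=2, p=0.33.
Var(Y) = r(1−p)/p² = 2·0.67 / 0.33² = 12.304867

12.3049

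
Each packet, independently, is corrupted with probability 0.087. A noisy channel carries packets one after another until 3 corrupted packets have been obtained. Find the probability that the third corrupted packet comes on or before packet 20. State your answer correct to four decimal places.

Finishing within 20 packets ⇔ at least 3 successes in the first 20. With X ~ Binomial(20, 0.087), P(Y ≤ 20) = 1 − P(X ≤ 2).
  k=0: C(20,0)·0.087^0·0.913^20 = 0.161963
  k=1: C(20,1)·0.087^1·0.913^19 = 0.308670
  k=2: C(20,2)·0.087^2·0.913^18 = 0.279426
1 − 0.750058 = 0.249942

0.2499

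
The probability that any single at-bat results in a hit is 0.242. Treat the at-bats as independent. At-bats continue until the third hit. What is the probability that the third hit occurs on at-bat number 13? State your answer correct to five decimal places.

Y = trial on which the third success occurs; negative binomial, r=3, p=0.242.
P(Y=13) = C(12,2) · p^3 · (1−p)^10
= 66 · 0.014172 · 0.062617 = 0.0585709

0.05857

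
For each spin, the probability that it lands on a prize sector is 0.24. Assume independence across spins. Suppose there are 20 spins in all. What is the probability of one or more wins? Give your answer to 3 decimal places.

P(at least one) = 1 − P(none) = 1 − (1 − 0.24)^20
= 1 − 0.00413 = 0.99587

0.996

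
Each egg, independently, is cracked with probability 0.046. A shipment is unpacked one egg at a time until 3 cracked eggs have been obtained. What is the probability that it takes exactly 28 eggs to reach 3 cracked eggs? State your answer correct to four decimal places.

Y = trial on which the third success occurs; negative binomial, r=3, p=0.046.
P(Y=28) = C(27,2) · p^3 · (1−p)^25
= 351 · 9.7336e-05 · 0.30811 = 0.010527

0.0105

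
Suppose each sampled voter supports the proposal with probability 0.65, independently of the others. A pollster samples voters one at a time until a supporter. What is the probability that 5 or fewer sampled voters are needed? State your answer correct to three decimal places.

Y = number of sampled voters to the first success; geometric, p = 0.65.
P(Y ≤ 5) = 1 − (1−p)^5 = 1 − 0.00525 = 0.99475

0.995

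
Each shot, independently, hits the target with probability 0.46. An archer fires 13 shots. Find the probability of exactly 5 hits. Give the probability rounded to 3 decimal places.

0.192

X ~ Binomial(n=13, p=0.46).
P(X=5) = C(13,5) · p^5 · (1−p)^8
= 1287 · 0.020596 · 0.0072302 = 0.19165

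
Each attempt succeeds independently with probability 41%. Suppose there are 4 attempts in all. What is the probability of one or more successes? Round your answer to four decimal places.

0.8788

P(at least one) = 1 − P(none) = 1 − (1 − 0.41)^4
= 1 − 0.121174 = 0.878826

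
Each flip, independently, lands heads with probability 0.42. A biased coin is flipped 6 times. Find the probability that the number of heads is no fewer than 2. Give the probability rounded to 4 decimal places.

0.7965

X ~ Binomial(6, 0.42); P(X ≥ 2) = Σ C(6,k) p^k (1−p)^(6−k) over k:
  k=2: C(6,2)·0.42^2·0.58^4 = 0.299434
  k=3: C(6,3)·0.42^3·0.58^3 = 0.289109
  k=4: C(6,4)·0.42^4·0.58^2 = 0.157016
  k=5: C(6,5)·0.42^5·0.58^1 = 0.045481
  k=6: C(6,6)·0.42^6·0.58^0 = 0.005489
Total = 0.796529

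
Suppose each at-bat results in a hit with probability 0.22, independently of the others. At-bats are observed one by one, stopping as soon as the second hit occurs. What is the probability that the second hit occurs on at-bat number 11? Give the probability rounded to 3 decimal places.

Y = trial on which the second success occurs; negative binomial, r=2, p=0.22.
P(Y=11) = C(10,1) · p^2 · (1−p)^9
= 10 · 0.0484 · 0.10687 = 0.05172

0.052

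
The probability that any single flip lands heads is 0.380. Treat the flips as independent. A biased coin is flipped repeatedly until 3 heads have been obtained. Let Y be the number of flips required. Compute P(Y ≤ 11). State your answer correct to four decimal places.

Finishing within 11 flips ⇔ at least 3 successes in the first 11. With X ~ Binomial(11, 0.38), P(Y ≤ 11) = 1 − P(X ≤ 2).
  k=0: C(11,0)·0.38^0·0.62^11 = 0.005204
  k=1: C(11,1)·0.38^1·0.62^10 = 0.035083
  k=2: C(11,2)·0.38^2·0.62^9 = 0.107512
1 − 0.147798 = 0.852202

0.8522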